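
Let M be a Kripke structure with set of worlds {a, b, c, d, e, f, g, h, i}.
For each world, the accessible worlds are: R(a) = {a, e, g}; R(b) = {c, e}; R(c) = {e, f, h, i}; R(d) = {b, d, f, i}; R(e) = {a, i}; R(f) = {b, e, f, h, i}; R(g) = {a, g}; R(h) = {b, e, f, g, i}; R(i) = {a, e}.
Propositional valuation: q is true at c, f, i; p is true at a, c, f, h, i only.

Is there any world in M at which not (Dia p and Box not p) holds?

Let φ = not (Dia p and Box not p). Evaluate φ at each world:
  a (successors {a, e, g}): φ is true.
  b (successors {c, e}): φ is true.
  c (successors {e, f, h, i}): φ is true.
  d (successors {b, d, f, i}): φ is true.
  e (successors {a, i}): φ is true.
  f (successors {b, e, f, h, i}): φ is true.
  g (successors {a, g}): φ is true.
  h (successors {b, e, f, g, i}): φ is true.
  i (successors {a, e}): φ is true.
Detail at a (witness):
  At a: Dia p and Box not p is false, so not (Dia p and Box not p) is true.
    At a: Dia p is true, Box not p is false, so Dia p and Box not p is false.
      At a: Dia p requires p at some successor in {a, e, g}.
        p holds at a, so Dia p is true at a.
      At a: Box not p requires not p at every successor {a, e, g}.
        not p fails at a, so Box not p is false at a.

Yes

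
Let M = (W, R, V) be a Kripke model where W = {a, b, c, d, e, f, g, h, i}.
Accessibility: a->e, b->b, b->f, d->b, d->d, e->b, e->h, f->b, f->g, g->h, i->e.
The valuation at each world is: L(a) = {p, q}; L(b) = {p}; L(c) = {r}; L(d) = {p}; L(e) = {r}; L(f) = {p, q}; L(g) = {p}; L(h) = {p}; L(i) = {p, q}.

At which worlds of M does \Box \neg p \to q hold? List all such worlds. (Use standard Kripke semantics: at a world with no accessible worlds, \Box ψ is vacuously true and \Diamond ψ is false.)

a, b, d, e, f, g, i

Let φ = \Box \neg p \to q. Evaluate φ at each world:
  a (successors {e}): φ is true.
  b (successors {b, f}): φ is true.
  c (successors ∅): φ is false.
  d (successors {b, d}): φ is true.
  e (successors {b, h}): φ is true.
  f (successors {b, g}): φ is true.
  g (successors {h}): φ is true.
  h (successors ∅): φ is false.
  i (successors {e}): φ is true.
For instance, at d:
  At d: \Box \neg p is false, q is false, so \Box \neg p \to q is true.
    At d: \Box \neg p requires \neg p at every successor {b, d}.
      \neg p fails at b, so \Box \neg p is false at d.
Satisfying worlds: {a, b, d, e, f, g, i}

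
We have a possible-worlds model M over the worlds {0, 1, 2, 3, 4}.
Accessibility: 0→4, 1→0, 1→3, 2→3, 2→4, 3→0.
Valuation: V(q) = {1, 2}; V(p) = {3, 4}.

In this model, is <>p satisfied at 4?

No

Recall that <>ψ holds at a world iff ψ holds at some accessible world.
At 4: no accessible worlds, so <>p is false.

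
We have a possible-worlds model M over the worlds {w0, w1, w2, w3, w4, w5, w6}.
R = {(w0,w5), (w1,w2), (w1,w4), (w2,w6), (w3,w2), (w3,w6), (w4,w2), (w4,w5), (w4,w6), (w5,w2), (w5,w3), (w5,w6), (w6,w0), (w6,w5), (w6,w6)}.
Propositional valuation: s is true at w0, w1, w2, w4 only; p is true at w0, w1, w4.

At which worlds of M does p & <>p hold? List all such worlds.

Let φ = p & <>p. Evaluate φ at each world:
  w0 (successors {w5}): φ is false.
  w1 (successors {w2, w4}): φ is true.
  w2 (successors {w6}): φ is false.
  w3 (successors {w2, w6}): φ is false.
  w4 (successors {w2, w5, w6}): φ is false.
  w5 (successors {w2, w3, w6}): φ is false.
  w6 (successors {w0, w5, w6}): φ is false.
For instance, at w6:
  At w6: p is false, <>p is true, so p & <>p is false.
    At w6: <>p requires p at some successor in {w0, w5, w6}.
      p holds at w0, so <>p is true at w6.
Satisfying worlds: {w1}

w1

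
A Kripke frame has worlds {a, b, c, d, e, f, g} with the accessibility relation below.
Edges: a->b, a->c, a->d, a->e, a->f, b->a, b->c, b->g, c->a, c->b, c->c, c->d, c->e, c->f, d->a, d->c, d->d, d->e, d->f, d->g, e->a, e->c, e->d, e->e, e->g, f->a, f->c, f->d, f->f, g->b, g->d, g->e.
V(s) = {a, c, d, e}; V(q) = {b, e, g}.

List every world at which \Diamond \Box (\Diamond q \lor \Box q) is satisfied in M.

Let φ = \Diamond \Box (\Diamond q \lor \Box q). Evaluate φ at each world:
  a (successors {b, c, d, e, f}): φ is true.
  b (successors {a, c, g}): φ is true.
  c (successors {a, b, c, d, e, f}): φ is true.
  d (successors {a, c, d, e, f, g}): φ is true.
  e (successors {a, c, d, e, g}): φ is true.
  f (successors {a, c, d, f}): φ is false.
  g (successors {b, d, e}): φ is true.
For instance, at a:
  At a: \Diamond \Box (\Diamond q \lor \Box q) requires \Box (\Diamond q \lor \Box q) at some successor in {b, c, d, e, f}.
    \Box (\Diamond q \lor \Box q) holds at b, so \Diamond \Box (\Diamond q \lor \Box q) is true at a.
      At b: \Box (\Diamond q \lor \Box q) requires \Diamond q \lor \Box q at every successor {a, c, g}.
        At a: \Diamond q \lor \Box q is true.
        At c: \Diamond q \lor \Box q is true.
        At g: \Diamond q \lor \Box q is true.
      So \Box (\Diamond q \lor \Box q) is true at b.
Satisfying worlds: {a, b, c, d, e, g}

a, b, c, d, e, g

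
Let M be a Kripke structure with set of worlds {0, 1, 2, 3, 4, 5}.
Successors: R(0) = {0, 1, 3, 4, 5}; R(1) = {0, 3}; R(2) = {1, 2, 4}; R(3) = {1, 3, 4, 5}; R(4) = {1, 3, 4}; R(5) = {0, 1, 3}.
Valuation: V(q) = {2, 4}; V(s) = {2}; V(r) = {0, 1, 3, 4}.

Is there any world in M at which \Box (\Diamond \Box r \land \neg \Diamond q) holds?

Let φ = \Box (\Diamond \Box r \land \neg \Diamond q). Evaluate φ at each world:
  0 (successors {0, 1, 3, 4, 5}): φ is false.
  1 (successors {0, 3}): φ is false.
  2 (successors {1, 2, 4}): φ is false.
  3 (successors {1, 3, 4, 5}): φ is false.
  4 (successors {1, 3, 4}): φ is false.
  5 (successors {0, 1, 3}): φ is false.
For instance, at 2:
  At 2: \Box (\Diamond \Box r \land \neg \Diamond q) requires \Diamond \Box r \land \neg \Diamond q at every successor {1, 2, 4}.
    \Diamond \Box r \land \neg \Diamond q fails at 1, so \Box (\Diamond \Box r \land \neg \Diamond q) is false at 2.
      At 1: \Diamond \Box r is false, \neg \Diamond q is true, so \Diamond \Box r \land \neg \Diamond q is false.

No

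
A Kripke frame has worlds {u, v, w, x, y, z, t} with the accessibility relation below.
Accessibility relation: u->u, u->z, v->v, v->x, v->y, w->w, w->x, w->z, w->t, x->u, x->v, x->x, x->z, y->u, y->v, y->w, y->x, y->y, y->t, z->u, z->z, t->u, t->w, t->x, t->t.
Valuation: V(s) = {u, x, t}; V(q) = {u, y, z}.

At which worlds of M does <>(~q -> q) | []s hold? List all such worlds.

u, v, w, x, y, z, t

Let φ = <>(~q -> q) | []s. Evaluate φ at each world:
  u (successors {u, z}): φ is true.
  v (successors {v, x, y}): φ is true.
  w (successors {w, x, z, t}): φ is true.
  x (successors {u, v, x, z}): φ is true.
  y (successors {u, v, w, x, y, t}): φ is true.
  z (successors {u, z}): φ is true.
  t (successors {u, w, x, t}): φ is true.
For instance, at x:
  At x: <>(~q -> q) is true, []s is false, so <>(~q -> q) | []s is true.
    At x: <>(~q -> q) requires ~q -> q at some successor in {u, v, x, z}.
      ~q -> q holds at u, so <>(~q -> q) is true at x.
    At x: []s requires s at every successor {u, v, x, z}.
      s fails at v, so []s is false at x.
Satisfying worlds: {u, v, w, x, y, z, t}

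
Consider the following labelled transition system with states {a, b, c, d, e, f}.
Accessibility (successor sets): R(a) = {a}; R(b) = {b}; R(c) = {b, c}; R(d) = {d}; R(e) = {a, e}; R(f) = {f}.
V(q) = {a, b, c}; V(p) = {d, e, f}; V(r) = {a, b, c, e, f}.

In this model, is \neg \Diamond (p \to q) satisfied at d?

At d: \Diamond (p \to q) is false, so \neg \Diamond (p \to q) is true.
  At d: \Diamond (p \to q) requires p \to q at some successor in {d}.
    At d: p \to q is false.
  So \Diamond (p \to q) is false at d.

Yes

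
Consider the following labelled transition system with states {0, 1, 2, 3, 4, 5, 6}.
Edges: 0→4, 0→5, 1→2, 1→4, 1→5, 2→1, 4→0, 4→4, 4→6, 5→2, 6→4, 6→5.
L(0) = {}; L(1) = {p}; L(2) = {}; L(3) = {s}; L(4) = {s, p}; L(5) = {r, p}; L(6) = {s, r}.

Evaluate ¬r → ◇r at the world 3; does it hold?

No

At 3: ¬r is true, ◇r is false, so ¬r → ◇r is false.
  At 3: no accessible worlds, so ◇r is false.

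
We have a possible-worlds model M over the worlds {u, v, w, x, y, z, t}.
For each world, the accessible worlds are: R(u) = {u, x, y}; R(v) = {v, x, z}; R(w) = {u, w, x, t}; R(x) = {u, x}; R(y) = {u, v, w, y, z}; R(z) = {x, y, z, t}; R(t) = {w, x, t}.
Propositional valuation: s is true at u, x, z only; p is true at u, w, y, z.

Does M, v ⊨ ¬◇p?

At v: ◇p is true, so ¬◇p is false.
  At v: ◇p requires p at some successor in {v, x, z}.
    p holds at z, so ◇p is true at v.

No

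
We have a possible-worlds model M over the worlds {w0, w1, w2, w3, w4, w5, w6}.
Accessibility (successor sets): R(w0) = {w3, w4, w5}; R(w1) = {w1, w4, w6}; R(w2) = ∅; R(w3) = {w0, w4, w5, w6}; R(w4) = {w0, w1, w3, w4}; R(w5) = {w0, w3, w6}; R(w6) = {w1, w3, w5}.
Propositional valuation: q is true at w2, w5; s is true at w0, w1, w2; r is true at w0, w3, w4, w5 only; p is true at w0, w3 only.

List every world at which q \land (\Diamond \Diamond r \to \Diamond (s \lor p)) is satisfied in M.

Let φ = q \land (\Diamond \Diamond r \to \Diamond (s \lor p)). Evaluate φ at each world:
  w0 (successors {w3, w4, w5}): φ is false.
  w1 (successors {w1, w4, w6}): φ is false.
  w2 (successors ∅): φ is true.
  w3 (successors {w0, w4, w5, w6}): φ is false.
  w4 (successors {w0, w1, w3, w4}): φ is false.
  w5 (successors {w0, w3, w6}): φ is true.
  w6 (successors {w1, w3, w5}): φ is false.
For instance, at w1:
  At w1: q is false, \Diamond \Diamond r \to \Diamond (s \lor p) is true, so q \land (\Diamond \Diamond r \to \Diamond (s \lor p)) is false.
    At w1: \Diamond \Diamond r is true, \Diamond (s \lor p) is true, so \Diamond \Diamond r \to \Diamond (s \lor p) is true.
      At w1: \Diamond \Diamond r requires \Diamond r at some successor in {w1, w4, w6}.
        \Diamond r holds at w1, so \Diamond \Diamond r is true at w1.
      At w1: \Diamond (s \lor p) requires s \lor p at some successor in {w1, w4, w6}.
        s \lor p holds at w1, so \Diamond (s \lor p) is true at w1.
Satisfying worlds: {w2, w5}

w2, w5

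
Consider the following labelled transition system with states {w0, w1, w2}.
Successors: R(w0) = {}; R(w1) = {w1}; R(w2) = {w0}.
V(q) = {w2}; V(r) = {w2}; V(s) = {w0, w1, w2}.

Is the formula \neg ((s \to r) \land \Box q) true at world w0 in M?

Yes

At w0: (s \to r) \land \Box q is false, so \neg ((s \to r) \land \Box q) is true.
  At w0: s \to r is false, \Box q is true, so (s \to r) \land \Box q is false.
    At w0: no accessible worlds, so \Box q holds vacuously.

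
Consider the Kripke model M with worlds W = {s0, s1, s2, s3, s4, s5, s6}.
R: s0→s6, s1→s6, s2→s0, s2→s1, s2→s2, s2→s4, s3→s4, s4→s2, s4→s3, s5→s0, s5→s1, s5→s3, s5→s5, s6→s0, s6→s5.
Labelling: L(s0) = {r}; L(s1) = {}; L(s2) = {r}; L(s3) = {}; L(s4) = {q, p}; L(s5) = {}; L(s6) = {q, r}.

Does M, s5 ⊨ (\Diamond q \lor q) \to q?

Yes

Recall that \Diamond ψ holds at a world iff ψ holds at some accessible world.
At s5: \Diamond q \lor q is false, q is false, so (\Diamond q \lor q) \to q is true.
  At s5: \Diamond q is false, q is false, so \Diamond q \lor q is false.
    At s5: \Diamond q requires q at some successor in {s0, s1, s3, s5}.
      At s0: q is false.
      At s1: q is false.
      At s3: q is false.
      At s5: q is false.
    So \Diamond q is false at s5.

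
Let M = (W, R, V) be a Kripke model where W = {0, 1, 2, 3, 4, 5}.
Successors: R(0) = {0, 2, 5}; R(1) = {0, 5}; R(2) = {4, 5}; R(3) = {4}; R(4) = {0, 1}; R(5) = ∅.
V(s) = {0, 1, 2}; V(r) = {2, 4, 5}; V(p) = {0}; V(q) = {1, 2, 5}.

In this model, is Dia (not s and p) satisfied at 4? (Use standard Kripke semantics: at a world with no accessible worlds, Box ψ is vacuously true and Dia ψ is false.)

Recall that Dia ψ holds at a world iff ψ holds at some accessible world.
At 4: Dia (not s and p) requires not s and p at some successor in {0, 1}.
  At 0: not s and p is false.
  At 1: not s and p is false.
So Dia (not s and p) is false at 4.

No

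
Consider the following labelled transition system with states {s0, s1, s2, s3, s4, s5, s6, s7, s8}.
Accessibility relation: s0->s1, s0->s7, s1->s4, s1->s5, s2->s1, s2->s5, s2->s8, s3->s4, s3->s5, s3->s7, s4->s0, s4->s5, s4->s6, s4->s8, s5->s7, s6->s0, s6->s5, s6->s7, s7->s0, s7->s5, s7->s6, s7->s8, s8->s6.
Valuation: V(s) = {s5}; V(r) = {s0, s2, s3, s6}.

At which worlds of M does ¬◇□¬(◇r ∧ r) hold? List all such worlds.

s5

Let φ = ¬◇□¬(◇r ∧ r). Evaluate φ at each world:
  s0 (successors {s1, s7}): φ is false.
  s1 (successors {s4, s5}): φ is false.
  s2 (successors {s1, s5, s8}): φ is false.
  s3 (successors {s4, s5, s7}): φ is false.
  s4 (successors {s0, s5, s6, s8}): φ is false.
  s5 (successors {s7}): φ is true.
  s6 (successors {s0, s5, s7}): φ is false.
  s7 (successors {s0, s5, s6, s8}): φ is false.
  s8 (successors {s6}): φ is false.
For instance, at s2:
  At s2: ◇□¬(◇r ∧ r) is true, so ¬◇□¬(◇r ∧ r) is false.
    At s2: ◇□¬(◇r ∧ r) requires □¬(◇r ∧ r) at some successor in {s1, s5, s8}.
      □¬(◇r ∧ r) holds at s1, so ◇□¬(◇r ∧ r) is true at s2.
Satisfying worlds: {s5}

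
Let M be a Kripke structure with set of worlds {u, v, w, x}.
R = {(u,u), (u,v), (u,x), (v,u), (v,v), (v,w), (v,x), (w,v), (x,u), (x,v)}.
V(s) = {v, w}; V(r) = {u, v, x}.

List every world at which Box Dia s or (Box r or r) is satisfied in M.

Let φ = Box Dia s or (Box r or r). Evaluate φ at each world:
  u (successors {u, v, x}): φ is true.
  v (successors {u, v, w, x}): φ is true.
  w (successors {v}): φ is true.
  x (successors {u, v}): φ is true.
For instance, at w:
  At w: Box Dia s is true, Box r or r is true, so Box Dia s or (Box r or r) is true.
    At w: Box Dia s requires Dia s at every successor {v}.
      At v: Dia s is true.
    So Box Dia s is true at w.
    At w: Box r is true, r is false, so Box r or r is true.
      At w: Box r requires r at every successor {v}.
        At v: r is true.
      So Box r is true at w.
Satisfying worlds: {u, v, w, x}

u, v, w, x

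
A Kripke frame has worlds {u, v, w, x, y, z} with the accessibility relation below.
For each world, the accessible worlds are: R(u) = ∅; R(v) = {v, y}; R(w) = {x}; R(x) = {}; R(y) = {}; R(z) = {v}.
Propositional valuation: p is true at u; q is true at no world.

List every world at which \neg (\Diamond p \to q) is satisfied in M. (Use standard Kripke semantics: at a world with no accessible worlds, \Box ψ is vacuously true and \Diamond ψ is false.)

none

Let φ = \neg (\Diamond p \to q). Evaluate φ at each world:
  u (successors ∅): φ is false.
  v (successors {v, y}): φ is false.
  w (successors {x}): φ is false.
  x (successors ∅): φ is false.
  y (successors ∅): φ is false.
  z (successors {v}): φ is false.
For instance, at v:
  At v: \Diamond p \to q is true, so \neg (\Diamond p \to q) is false.
    At v: \Diamond p is false, q is false, so \Diamond p \to q is true.
      At v: \Diamond p requires p at some successor in {v, y}.
        At v: p is false.
        At y: p is false.
      So \Diamond p is false at v.
Satisfying worlds: none.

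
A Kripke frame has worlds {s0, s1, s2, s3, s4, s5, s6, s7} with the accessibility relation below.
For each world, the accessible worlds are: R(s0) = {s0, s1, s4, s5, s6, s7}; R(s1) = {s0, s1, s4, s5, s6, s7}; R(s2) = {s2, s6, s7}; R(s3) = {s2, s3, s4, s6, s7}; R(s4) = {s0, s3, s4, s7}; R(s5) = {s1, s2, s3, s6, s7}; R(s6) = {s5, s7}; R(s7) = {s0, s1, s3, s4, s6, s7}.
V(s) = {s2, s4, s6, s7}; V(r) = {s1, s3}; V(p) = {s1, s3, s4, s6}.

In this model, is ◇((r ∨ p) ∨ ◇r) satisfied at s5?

Yes

At s5: ◇((r ∨ p) ∨ ◇r) requires (r ∨ p) ∨ ◇r at some successor in {s1, s2, s3, s6, s7}.
  (r ∨ p) ∨ ◇r holds at s1, so ◇((r ∨ p) ∨ ◇r) is true at s5.
    At s1: r ∨ p is true, ◇r is true, so (r ∨ p) ∨ ◇r is true.
      At s1: ◇r requires r at some successor in {s0, s1, s4, s5, s6, s7}.
        r holds at s1, so ◇r is true at s1.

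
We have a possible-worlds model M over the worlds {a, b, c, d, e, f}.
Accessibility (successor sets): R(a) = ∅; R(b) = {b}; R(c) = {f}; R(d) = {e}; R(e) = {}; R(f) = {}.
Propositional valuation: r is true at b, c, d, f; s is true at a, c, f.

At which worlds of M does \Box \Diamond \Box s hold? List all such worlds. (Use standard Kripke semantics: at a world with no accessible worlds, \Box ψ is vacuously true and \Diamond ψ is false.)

a, e, f

Let φ = \Box \Diamond \Box s. Evaluate φ at each world:
  a (successors ∅): φ is true.
  b (successors {b}): φ is false.
  c (successors {f}): φ is false.
  d (successors {e}): φ is false.
  e (successors ∅): φ is true.
  f (successors ∅): φ is true.
For instance, at c:
  At c: \Box \Diamond \Box s requires \Diamond \Box s at every successor {f}.
    \Diamond \Box s fails at f, so \Box \Diamond \Box s is false at c.
      At f: no accessible worlds, so \Diamond \Box s is false.
Satisfying worlds: {a, e, f}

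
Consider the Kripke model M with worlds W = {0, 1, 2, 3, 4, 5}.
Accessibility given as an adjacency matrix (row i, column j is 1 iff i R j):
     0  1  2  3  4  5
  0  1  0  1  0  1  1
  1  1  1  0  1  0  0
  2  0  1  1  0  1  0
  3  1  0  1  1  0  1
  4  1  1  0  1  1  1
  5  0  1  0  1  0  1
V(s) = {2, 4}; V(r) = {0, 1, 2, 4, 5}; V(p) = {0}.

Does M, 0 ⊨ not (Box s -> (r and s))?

No

At 0: Box s -> (r and s) is true, so not (Box s -> (r and s)) is false.
  At 0: Box s is false, r and s is false, so Box s -> (r and s) is true.
    At 0: Box s requires s at every successor {0, 2, 4, 5}.
      s fails at 0, so Box s is false at 0.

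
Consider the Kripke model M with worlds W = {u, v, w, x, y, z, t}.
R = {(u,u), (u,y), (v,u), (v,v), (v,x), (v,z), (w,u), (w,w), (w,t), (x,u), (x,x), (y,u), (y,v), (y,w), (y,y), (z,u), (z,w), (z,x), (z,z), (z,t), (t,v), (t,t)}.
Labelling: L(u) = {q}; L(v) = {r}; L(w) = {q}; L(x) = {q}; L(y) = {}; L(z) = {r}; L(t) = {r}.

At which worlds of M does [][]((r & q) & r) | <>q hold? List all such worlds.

u, v, w, x, y, z

Recall that []ψ holds at a world iff ψ holds at every accessible world, and <>ψ holds iff ψ holds at some accessible world.
Let φ = [][]((r & q) & r) | <>q. Evaluate φ at each world:
  u (successors {u, y}): φ is true.
  v (successors {u, v, x, z}): φ is true.
  w (successors {u, w, t}): φ is true.
  x (successors {u, x}): φ is true.
  y (successors {u, v, w, y}): φ is true.
  z (successors {u, w, x, z, t}): φ is true.
  t (successors {v, t}): φ is false.
For instance, at y:
  At y: [][]((r & q) & r) is false, <>q is true, so [][]((r & q) & r) | <>q is true.
    At y: [][]((r & q) & r) requires []((r & q) & r) at every successor {u, v, w, y}.
      []((r & q) & r) fails at u, so [][]((r & q) & r) is false at y.
    At y: <>q requires q at some successor in {u, v, w, y}.
      q holds at u, so <>q is true at y.
Satisfying worlds: {u, v, w, x, y, z}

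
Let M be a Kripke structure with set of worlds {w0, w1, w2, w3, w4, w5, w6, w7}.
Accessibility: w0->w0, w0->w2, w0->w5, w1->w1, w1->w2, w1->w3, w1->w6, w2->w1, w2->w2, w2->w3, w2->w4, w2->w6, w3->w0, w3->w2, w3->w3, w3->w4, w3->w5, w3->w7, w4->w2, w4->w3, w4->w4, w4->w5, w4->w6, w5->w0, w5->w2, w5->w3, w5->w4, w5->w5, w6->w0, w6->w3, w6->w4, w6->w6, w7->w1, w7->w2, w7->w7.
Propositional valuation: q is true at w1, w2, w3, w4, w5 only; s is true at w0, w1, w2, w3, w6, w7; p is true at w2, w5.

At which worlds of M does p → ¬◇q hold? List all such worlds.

w0, w1, w3, w4, w6, w7

Let φ = p → ¬◇q. Evaluate φ at each world:
  w0 (successors {w0, w2, w5}): φ is true.
  w1 (successors {w1, w2, w3, w6}): φ is true.
  w2 (successors {w1, w2, w3, w4, w6}): φ is false.
  w3 (successors {w0, w2, w3, w4, w5, w7}): φ is true.
  w4 (successors {w2, w3, w4, w5, w6}): φ is true.
  w5 (successors {w0, w2, w3, w4, w5}): φ is false.
  w6 (successors {w0, w3, w4, w6}): φ is true.
  w7 (successors {w1, w2, w7}): φ is true.
For instance, at w6:
  At w6: p is false, ¬◇q is false, so p → ¬◇q is true.
    At w6: ◇q is true, so ¬◇q is false.
      At w6: ◇q requires q at some successor in {w0, w3, w4, w6}.
        q holds at w3, so ◇q is true at w6.
Satisfying worlds: {w0, w1, w3, w4, w6, w7}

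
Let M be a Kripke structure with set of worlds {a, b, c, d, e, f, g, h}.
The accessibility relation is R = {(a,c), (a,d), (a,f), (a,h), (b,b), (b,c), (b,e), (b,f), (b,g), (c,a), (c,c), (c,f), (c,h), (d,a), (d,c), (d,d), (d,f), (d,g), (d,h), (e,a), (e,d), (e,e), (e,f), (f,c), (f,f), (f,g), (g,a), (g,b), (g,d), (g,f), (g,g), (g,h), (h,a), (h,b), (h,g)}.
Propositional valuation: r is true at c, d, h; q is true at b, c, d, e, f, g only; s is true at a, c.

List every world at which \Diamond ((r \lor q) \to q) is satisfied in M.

a, b, c, d, e, f, g, h

Recall that \Diamond ψ holds at a world iff ψ holds at some accessible world.
Let φ = \Diamond ((r \lor q) \to q). Evaluate φ at each world:
  a (successors {c, d, f, h}): φ is true.
  b (successors {b, c, e, f, g}): φ is true.
  c (successors {a, c, f, h}): φ is true.
  d (successors {a, c, d, f, g, h}): φ is true.
  e (successors {a, d, e, f}): φ is true.
  f (successors {c, f, g}): φ is true.
  g (successors {a, b, d, f, g, h}): φ is true.
  h (successors {a, b, g}): φ is true.
For instance, at g:
  At g: \Diamond ((r \lor q) \to q) requires (r \lor q) \to q at some successor in {a, b, d, f, g, h}.
    (r \lor q) \to q holds at a, so \Diamond ((r \lor q) \to q) is true at g.
Satisfying worlds: {a, b, c, d, e, f, g, h}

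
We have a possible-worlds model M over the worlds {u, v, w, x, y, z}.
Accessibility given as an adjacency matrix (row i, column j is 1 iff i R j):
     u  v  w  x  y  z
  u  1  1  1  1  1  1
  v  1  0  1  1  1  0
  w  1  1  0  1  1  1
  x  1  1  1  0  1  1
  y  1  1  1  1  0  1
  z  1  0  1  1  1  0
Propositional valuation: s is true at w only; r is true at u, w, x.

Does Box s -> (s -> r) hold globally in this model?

Recall that Box ψ holds at a world iff ψ holds at every accessible world, and Dia ψ holds iff ψ holds at some accessible world.
Let φ = Box s -> (s -> r). Evaluate φ at each world:
  u (successors {u, v, w, x, y, z}): φ is true.
  v (successors {u, w, x, y}): φ is true.
  w (successors {u, v, x, y, z}): φ is true.
  x (successors {u, v, w, y, z}): φ is true.
  y (successors {u, v, w, x, z}): φ is true.
  z (successors {u, w, x, y}): φ is true.
For instance, at y:
  At y: Box s is false, s -> r is true, so Box s -> (s -> r) is true.
    At y: Box s requires s at every successor {u, v, w, x, z}.
      s fails at u, so Box s is false at y.

Yes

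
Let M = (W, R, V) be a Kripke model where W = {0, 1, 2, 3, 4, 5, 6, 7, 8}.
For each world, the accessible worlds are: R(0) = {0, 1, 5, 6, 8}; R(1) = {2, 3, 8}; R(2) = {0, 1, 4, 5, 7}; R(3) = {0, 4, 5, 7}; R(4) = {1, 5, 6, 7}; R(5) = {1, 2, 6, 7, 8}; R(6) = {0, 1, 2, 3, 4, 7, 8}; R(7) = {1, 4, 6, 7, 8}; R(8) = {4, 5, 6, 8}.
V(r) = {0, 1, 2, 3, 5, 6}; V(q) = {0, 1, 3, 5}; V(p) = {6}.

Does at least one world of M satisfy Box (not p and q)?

No

Recall that Box ψ holds at a world iff ψ holds at every accessible world, and Dia ψ holds iff ψ holds at some accessible world.
Let φ = Box (not p and q). Evaluate φ at each world:
  0 (successors {0, 1, 5, 6, 8}): φ is false.
  1 (successors {2, 3, 8}): φ is false.
  2 (successors {0, 1, 4, 5, 7}): φ is false.
  3 (successors {0, 4, 5, 7}): φ is false.
  4 (successors {1, 5, 6, 7}): φ is false.
  5 (successors {1, 2, 6, 7, 8}): φ is false.
  6 (successors {0, 1, 2, 3, 4, 7, 8}): φ is false.
  7 (successors {1, 4, 6, 7, 8}): φ is false.
  8 (successors {4, 5, 6, 8}): φ is false.
For instance, at 3:
  At 3: Box (not p and q) requires not p and q at every successor {0, 4, 5, 7}.
    not p and q fails at 4, so Box (not p and q) is false at 3.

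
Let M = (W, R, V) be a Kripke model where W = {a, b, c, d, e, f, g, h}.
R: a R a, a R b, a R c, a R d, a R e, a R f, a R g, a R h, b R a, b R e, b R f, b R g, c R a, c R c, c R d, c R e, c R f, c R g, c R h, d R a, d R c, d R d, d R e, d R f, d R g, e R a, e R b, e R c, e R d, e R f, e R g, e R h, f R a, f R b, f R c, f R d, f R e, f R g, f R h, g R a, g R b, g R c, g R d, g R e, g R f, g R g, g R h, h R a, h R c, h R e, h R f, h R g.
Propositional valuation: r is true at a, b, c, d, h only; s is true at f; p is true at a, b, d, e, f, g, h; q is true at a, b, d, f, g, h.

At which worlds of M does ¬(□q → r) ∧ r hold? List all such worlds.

Let φ = ¬(□q → r) ∧ r. Evaluate φ at each world:
  a (successors {a, b, c, d, e, f, g, h}): φ is false.
  b (successors {a, e, f, g}): φ is false.
  c (successors {a, c, d, e, f, g, h}): φ is false.
  d (successors {a, c, d, e, f, g}): φ is false.
  e (successors {a, b, c, d, f, g, h}): φ is false.
  f (successors {a, b, c, d, e, g, h}): φ is false.
  g (successors {a, b, c, d, e, f, g, h}): φ is false.
  h (successors {a, c, e, f, g}): φ is false.
For instance, at d:
  At d: ¬(□q → r) is false, r is true, so ¬(□q → r) ∧ r is false.
    At d: □q → r is true, so ¬(□q → r) is false.
      At d: □q is false, r is true, so □q → r is true.
Satisfying worlds: none.

none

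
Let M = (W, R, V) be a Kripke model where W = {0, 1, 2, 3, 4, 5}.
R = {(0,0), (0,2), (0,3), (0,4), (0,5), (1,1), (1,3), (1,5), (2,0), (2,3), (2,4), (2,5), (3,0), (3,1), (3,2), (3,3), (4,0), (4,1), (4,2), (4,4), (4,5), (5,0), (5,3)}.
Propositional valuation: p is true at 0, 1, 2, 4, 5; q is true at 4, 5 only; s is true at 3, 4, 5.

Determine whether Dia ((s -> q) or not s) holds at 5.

Yes

At 5: Dia ((s -> q) or not s) requires (s -> q) or not s at some successor in {0, 3}.
  (s -> q) or not s holds at 0, so Dia ((s -> q) or not s) is true at 5.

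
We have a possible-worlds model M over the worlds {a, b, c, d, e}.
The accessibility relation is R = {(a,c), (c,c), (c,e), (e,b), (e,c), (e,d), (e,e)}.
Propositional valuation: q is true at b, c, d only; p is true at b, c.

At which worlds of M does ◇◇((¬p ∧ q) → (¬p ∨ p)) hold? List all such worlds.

a, c, e

Let φ = ◇◇((¬p ∧ q) → (¬p ∨ p)). Evaluate φ at each world:
  a (successors {c}): φ is true.
  b (successors ∅): φ is false.
  c (successors {c, e}): φ is true.
  d (successors ∅): φ is false.
  e (successors {b, c, d, e}): φ is true.
For instance, at c:
  At c: ◇◇((¬p ∧ q) → (¬p ∨ p)) requires ◇((¬p ∧ q) → (¬p ∨ p)) at some successor in {c, e}.
    ◇((¬p ∧ q) → (¬p ∨ p)) holds at c, so ◇◇((¬p ∧ q) → (¬p ∨ p)) is true at c.
      At c: ◇((¬p ∧ q) → (¬p ∨ p)) requires (¬p ∧ q) → (¬p ∨ p) at some successor in {c, e}.
        (¬p ∧ q) → (¬p ∨ p) holds at c, so ◇((¬p ∧ q) → (¬p ∨ p)) is true at c.
Satisfying worlds: {a, c, e}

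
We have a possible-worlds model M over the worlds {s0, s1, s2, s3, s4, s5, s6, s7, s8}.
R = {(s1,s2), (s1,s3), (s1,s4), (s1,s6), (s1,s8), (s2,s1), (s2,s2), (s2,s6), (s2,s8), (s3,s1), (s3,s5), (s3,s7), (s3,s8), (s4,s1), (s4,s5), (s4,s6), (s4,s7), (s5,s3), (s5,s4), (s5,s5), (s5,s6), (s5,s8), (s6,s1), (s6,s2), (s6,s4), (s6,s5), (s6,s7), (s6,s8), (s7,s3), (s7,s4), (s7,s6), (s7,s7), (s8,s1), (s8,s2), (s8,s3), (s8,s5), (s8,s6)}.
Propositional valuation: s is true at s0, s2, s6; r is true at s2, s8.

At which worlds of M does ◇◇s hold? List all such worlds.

s1, s2, s3, s4, s5, s6, s7, s8

Let φ = ◇◇s. Evaluate φ at each world:
  s0 (successors ∅): φ is false.
  s1 (successors {s2, s3, s4, s6, s8}): φ is true.
  s2 (successors {s1, s2, s6, s8}): φ is true.
  s3 (successors {s1, s5, s7, s8}): φ is true.
  s4 (successors {s1, s5, s6, s7}): φ is true.
  s5 (successors {s3, s4, s5, s6, s8}): φ is true.
  s6 (successors {s1, s2, s4, s5, s7, s8}): φ is true.
  s7 (successors {s3, s4, s6, s7}): φ is true.
  s8 (successors {s1, s2, s3, s5, s6}): φ is true.
For instance, at s8:
  At s8: ◇◇s requires ◇s at some successor in {s1, s2, s3, s5, s6}.
    ◇s holds at s1, so ◇◇s is true at s8.
      At s1: ◇s requires s at some successor in {s2, s3, s4, s6, s8}.
        s holds at s2, so ◇s is true at s1.
Satisfying worlds: {s1, s2, s3, s4, s5, s6, s7, s8}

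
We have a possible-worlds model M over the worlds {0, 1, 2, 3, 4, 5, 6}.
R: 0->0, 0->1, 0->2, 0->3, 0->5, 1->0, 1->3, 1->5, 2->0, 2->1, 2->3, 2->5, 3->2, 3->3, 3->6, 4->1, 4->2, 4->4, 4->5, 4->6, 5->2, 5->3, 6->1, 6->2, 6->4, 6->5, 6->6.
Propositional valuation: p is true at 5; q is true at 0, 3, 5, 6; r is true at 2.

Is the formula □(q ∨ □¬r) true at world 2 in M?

At 2: □(q ∨ □¬r) requires q ∨ □¬r at every successor {0, 1, 3, 5}.
  At 0: q ∨ □¬r is true.
  At 1: q ∨ □¬r is true.
  At 3: q ∨ □¬r is true.
  At 5: q ∨ □¬r is true.
So □(q ∨ □¬r) is true at 2.

Yes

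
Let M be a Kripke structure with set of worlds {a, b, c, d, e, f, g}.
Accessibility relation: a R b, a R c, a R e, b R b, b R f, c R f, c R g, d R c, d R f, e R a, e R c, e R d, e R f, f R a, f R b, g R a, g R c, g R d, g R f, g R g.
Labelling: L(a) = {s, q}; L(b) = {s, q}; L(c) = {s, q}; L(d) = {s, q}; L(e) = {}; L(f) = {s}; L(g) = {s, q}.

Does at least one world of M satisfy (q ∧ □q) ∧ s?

No

Let φ = (q ∧ □q) ∧ s. Evaluate φ at each world:
  a (successors {b, c, e}): φ is false.
  b (successors {b, f}): φ is false.
  c (successors {f, g}): φ is false.
  d (successors {c, f}): φ is false.
  e (successors {a, c, d, f}): φ is false.
  f (successors {a, b}): φ is false.
  g (successors {a, c, d, f, g}): φ is false.
For instance, at d:
  At d: q ∧ □q is false, s is true, so (q ∧ □q) ∧ s is false.
    At d: q is true, □q is false, so q ∧ □q is false.
      At d: □q requires q at every successor {c, f}.
        q fails at f, so □q is false at d.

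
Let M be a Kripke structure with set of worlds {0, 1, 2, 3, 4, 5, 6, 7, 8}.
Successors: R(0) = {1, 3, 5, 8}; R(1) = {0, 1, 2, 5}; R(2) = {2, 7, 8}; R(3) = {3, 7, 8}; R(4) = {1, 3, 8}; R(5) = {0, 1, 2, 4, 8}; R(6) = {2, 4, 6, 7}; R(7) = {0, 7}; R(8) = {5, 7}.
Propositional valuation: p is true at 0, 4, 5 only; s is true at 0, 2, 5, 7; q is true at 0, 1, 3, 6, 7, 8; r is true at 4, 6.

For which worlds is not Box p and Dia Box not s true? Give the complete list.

Recall that Box ψ holds at a world iff ψ holds at every accessible world, and Dia ψ holds iff ψ holds at some accessible world.
Let φ = not Box p and Dia Box not s. Evaluate φ at each world:
  0 (successors {1, 3, 5, 8}): φ is false.
  1 (successors {0, 1, 2, 5}): φ is false.
  2 (successors {2, 7, 8}): φ is false.
  3 (successors {3, 7, 8}): φ is false.
  4 (successors {1, 3, 8}): φ is false.
  5 (successors {0, 1, 2, 4, 8}): φ is true.
  6 (successors {2, 4, 6, 7}): φ is true.
  7 (successors {0, 7}): φ is false.
  8 (successors {5, 7}): φ is false.
For instance, at 7:
  At 7: not Box p is true, Dia Box not s is false, so not Box p and Dia Box not s is false.
    At 7: Box p is false, so not Box p is true.
      At 7: Box p requires p at every successor {0, 7}.
        p fails at 7, so Box p is false at 7.
    At 7: Dia Box not s requires Box not s at some successor in {0, 7}.
      At 0: Box not s is false.
      At 7: Box not s is false.
    So Dia Box not s is false at 7.
Satisfying worlds: {5, 6}

5, 6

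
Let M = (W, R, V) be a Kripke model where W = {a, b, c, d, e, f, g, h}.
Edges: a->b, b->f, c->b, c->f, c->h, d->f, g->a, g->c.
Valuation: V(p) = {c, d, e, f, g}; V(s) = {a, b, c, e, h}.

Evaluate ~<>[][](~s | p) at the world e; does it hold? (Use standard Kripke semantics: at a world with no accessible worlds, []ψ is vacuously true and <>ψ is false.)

At e: <>[][](~s | p) is false, so ~<>[][](~s | p) is true.
  At e: no accessible worlds, so <>[][](~s | p) is false.

Yes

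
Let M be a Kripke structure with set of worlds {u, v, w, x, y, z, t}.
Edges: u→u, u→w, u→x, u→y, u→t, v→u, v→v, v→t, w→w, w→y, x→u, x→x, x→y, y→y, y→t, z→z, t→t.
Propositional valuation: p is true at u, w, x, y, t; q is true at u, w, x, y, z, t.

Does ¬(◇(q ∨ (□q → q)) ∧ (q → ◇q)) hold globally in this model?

Let φ = ¬(◇(q ∨ (□q → q)) ∧ (q → ◇q)). Evaluate φ at each world:
  u (successors {u, w, x, y, t}): φ is false.
  v (successors {u, v, t}): φ is false.
  w (successors {w, y}): φ is false.
  x (successors {u, x, y}): φ is false.
  y (successors {y, t}): φ is false.
  z (successors {z}): φ is false.
  t (successors {t}): φ is false.
Detail at u (counterexample):
  At u: ◇(q ∨ (□q → q)) ∧ (q → ◇q) is true, so ¬(◇(q ∨ (□q → q)) ∧ (q → ◇q)) is false.
    At u: ◇(q ∨ (□q → q)) is true, q → ◇q is true, so ◇(q ∨ (□q → q)) ∧ (q → ◇q) is true.
      At u: ◇(q ∨ (□q → q)) requires q ∨ (□q → q) at some successor in {u, w, x, y, t}.
        q ∨ (□q → q) holds at u, so ◇(q ∨ (□q → q)) is true at u.
      At u: q is true, ◇q is true, so q → ◇q is true.

No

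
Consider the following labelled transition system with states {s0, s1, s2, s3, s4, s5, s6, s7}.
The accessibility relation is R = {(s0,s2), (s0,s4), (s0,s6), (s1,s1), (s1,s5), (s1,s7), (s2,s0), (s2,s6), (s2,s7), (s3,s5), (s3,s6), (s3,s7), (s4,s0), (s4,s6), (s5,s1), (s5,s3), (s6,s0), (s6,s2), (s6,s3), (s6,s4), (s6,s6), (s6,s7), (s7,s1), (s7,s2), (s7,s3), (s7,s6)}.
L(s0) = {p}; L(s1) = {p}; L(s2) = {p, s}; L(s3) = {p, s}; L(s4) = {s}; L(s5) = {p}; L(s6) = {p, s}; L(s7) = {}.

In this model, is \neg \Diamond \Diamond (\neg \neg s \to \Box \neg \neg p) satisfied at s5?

No

At s5: \Diamond \Diamond (\neg \neg s \to \Box \neg \neg p) is true, so \neg \Diamond \Diamond (\neg \neg s \to \Box \neg \neg p) is false.
  At s5: \Diamond \Diamond (\neg \neg s \to \Box \neg \neg p) requires \Diamond (\neg \neg s \to \Box \neg \neg p) at some successor in {s1, s3}.
    \Diamond (\neg \neg s \to \Box \neg \neg p) holds at s1, so \Diamond \Diamond (\neg \neg s \to \Box \neg \neg p) is true at s5.
      At s1: \Diamond (\neg \neg s \to \Box \neg \neg p) requires \neg \neg s \to \Box \neg \neg p at some successor in {s1, s5, s7}.
        \neg \neg s \to \Box \neg \neg p holds at s1, so \Diamond (\neg \neg s \to \Box \neg \neg p) is true at s1.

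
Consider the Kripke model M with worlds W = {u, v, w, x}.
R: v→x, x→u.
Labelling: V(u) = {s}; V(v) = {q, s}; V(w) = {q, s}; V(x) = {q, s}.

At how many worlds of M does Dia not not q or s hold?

4

Let φ = Dia not not q or s. Evaluate φ at each world:
  u (successors ∅): φ is true.
  v (successors {x}): φ is true.
  w (successors ∅): φ is true.
  x (successors {u}): φ is true.
For instance, at v:
  At v: Dia not not q is true, s is true, so Dia not not q or s is true.
    At v: Dia not not q requires not not q at some successor in {x}.
      not not q holds at x, so Dia not not q is true at v.
Satisfying worlds: {u, v, w, x}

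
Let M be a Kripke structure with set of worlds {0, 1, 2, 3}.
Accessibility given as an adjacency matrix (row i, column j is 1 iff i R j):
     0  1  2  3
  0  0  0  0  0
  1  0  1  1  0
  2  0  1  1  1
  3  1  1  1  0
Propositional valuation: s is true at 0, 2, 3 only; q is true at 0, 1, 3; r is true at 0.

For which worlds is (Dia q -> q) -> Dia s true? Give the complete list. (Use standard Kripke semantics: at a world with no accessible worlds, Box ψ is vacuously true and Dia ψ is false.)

1, 2, 3

Let φ = (Dia q -> q) -> Dia s. Evaluate φ at each world:
  0 (successors ∅): φ is false.
  1 (successors {1, 2}): φ is true.
  2 (successors {1, 2, 3}): φ is true.
  3 (successors {0, 1, 2}): φ is true.
For instance, at 3:
  At 3: Dia q -> q is true, Dia s is true, so (Dia q -> q) -> Dia s is true.
    At 3: Dia q is true, q is true, so Dia q -> q is true.
      At 3: Dia q requires q at some successor in {0, 1, 2}.
        q holds at 0, so Dia q is true at 3.
    At 3: Dia s requires s at some successor in {0, 1, 2}.
      s holds at 0, so Dia s is true at 3.
Satisfying worlds: {1, 2, 3}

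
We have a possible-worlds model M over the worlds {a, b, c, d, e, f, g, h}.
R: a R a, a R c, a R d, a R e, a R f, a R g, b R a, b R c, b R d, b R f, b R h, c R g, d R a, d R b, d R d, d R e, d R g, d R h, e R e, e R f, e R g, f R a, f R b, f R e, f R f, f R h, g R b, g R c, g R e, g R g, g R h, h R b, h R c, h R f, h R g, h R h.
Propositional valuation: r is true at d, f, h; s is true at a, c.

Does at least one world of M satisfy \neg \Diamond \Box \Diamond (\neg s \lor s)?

No

Let φ = \neg \Diamond \Box \Diamond (\neg s \lor s). Evaluate φ at each world:
  a (successors {a, c, d, e, f, g}): φ is false.
  b (successors {a, c, d, f, h}): φ is false.
  c (successors {g}): φ is false.
  d (successors {a, b, d, e, g, h}): φ is false.
  e (successors {e, f, g}): φ is false.
  f (successors {a, b, e, f, h}): φ is false.
  g (successors {b, c, e, g, h}): φ is false.
  h (successors {b, c, f, g, h}): φ is false.
For instance, at b:
  At b: \Diamond \Box \Diamond (\neg s \lor s) is true, so \neg \Diamond \Box \Diamond (\neg s \lor s) is false.
    At b: \Diamond \Box \Diamond (\neg s \lor s) requires \Box \Diamond (\neg s \lor s) at some successor in {a, c, d, f, h}.
      \Box \Diamond (\neg s \lor s) holds at a, so \Diamond \Box \Diamond (\neg s \lor s) is true at b.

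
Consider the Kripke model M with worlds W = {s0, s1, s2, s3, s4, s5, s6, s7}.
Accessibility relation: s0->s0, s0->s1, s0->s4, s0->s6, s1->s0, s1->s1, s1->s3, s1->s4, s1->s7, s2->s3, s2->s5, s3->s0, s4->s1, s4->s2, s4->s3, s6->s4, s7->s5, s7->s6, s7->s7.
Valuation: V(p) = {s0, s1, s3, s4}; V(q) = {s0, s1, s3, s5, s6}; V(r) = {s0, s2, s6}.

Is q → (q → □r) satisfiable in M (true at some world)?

Let φ = q → (q → □r). Evaluate φ at each world:
  s0 (successors {s0, s1, s4, s6}): φ is false.
  s1 (successors {s0, s1, s3, s4, s7}): φ is false.
  s2 (successors {s3, s5}): φ is true.
  s3 (successors {s0}): φ is true.
  s4 (successors {s1, s2, s3}): φ is true.
  s5 (successors ∅): φ is true.
  s6 (successors {s4}): φ is false.
  s7 (successors {s5, s6, s7}): φ is true.
Detail at s2 (witness):
  At s2: q is false, q → □r is true, so q → (q → □r) is true.
    At s2: q is false, □r is false, so q → □r is true.
      At s2: □r requires r at every successor {s3, s5}.
        r fails at s3, so □r is false at s2.

Yes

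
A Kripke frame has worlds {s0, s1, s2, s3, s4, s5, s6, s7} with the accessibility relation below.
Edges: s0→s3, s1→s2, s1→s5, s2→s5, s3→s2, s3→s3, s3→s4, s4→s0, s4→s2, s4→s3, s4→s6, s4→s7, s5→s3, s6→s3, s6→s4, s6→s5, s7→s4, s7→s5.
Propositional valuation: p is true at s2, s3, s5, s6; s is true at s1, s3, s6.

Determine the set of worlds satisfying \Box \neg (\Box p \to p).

Let φ = \Box \neg (\Box p \to p). Evaluate φ at each world:
  s0 (successors {s3}): φ is false.
  s1 (successors {s2, s5}): φ is false.
  s2 (successors {s5}): φ is false.
  s3 (successors {s2, s3, s4}): φ is false.
  s4 (successors {s0, s2, s3, s6, s7}): φ is false.
  s5 (successors {s3}): φ is false.
  s6 (successors {s3, s4, s5}): φ is false.
  s7 (successors {s4, s5}): φ is false.
For instance, at s2:
  At s2: \Box \neg (\Box p \to p) requires \neg (\Box p \to p) at every successor {s5}.
    \neg (\Box p \to p) fails at s5, so \Box \neg (\Box p \to p) is false at s2.
      At s5: \Box p \to p is true, so \neg (\Box p \to p) is false.
Satisfying worlds: none.

none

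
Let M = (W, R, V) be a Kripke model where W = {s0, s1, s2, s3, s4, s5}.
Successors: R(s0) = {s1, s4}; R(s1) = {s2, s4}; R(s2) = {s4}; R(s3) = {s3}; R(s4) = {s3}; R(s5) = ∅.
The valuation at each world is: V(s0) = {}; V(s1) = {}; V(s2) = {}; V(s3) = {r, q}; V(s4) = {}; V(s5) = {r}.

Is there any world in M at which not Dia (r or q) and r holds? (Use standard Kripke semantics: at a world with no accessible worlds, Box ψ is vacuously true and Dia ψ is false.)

Yes

Let φ = not Dia (r or q) and r. Evaluate φ at each world:
  s0 (successors {s1, s4}): φ is false.
  s1 (successors {s2, s4}): φ is false.
  s2 (successors {s4}): φ is false.
  s3 (successors {s3}): φ is false.
  s4 (successors {s3}): φ is false.
  s5 (successors ∅): φ is true.
Detail at s5 (witness):
  At s5: not Dia (r or q) is true, r is true, so not Dia (r or q) and r is true.
    At s5: Dia (r or q) is false, so not Dia (r or q) is true.
      At s5: no accessible worlds, so Dia (r or q) is false.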